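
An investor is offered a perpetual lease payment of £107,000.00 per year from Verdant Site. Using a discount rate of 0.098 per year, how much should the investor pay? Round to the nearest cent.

Level perpetuity: PV = C / r = £107,000.00 / 0.098 = £1,091,836.73

£1091836.73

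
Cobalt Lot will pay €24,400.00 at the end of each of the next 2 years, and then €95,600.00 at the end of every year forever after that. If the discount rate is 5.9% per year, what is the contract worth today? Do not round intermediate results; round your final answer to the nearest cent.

PV of 2-year annuity: €24,400.00 × [1 − (1+0.059)^−2] / 0.059 = 44797.54896
Perpetuity value at year 2: €95,600.00 / 0.059 = 1620338.98305
PV of perpetuity: 1620338.98305 / (1+0.059)^2 = 1444820.71747
Total PV = 44797.54896 + 1444820.71747 = 1489618.26643

€1489618.27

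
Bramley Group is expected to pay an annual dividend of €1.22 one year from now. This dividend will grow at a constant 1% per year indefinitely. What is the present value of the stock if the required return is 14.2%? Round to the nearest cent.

Growing perpetuity: P = D₁ / (r − g) = €1.2200 / (0.142 − 0.01) = €9.24

€9.24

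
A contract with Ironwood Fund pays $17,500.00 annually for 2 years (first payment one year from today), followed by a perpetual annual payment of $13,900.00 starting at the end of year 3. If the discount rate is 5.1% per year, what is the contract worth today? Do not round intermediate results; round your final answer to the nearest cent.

$279233.42

PV of 2-year annuity: $17,500.00 × [1 − (1+0.051)^−2] / 0.051 = 32493.63345
Perpetuity value at year 2: $13,900.00 / 0.051 = 272549.01961
PV of perpetuity: 272549.01961 / (1+0.051)^2 = 246739.79076
Total PV = 32493.63345 + 246739.79076 = 279233.42420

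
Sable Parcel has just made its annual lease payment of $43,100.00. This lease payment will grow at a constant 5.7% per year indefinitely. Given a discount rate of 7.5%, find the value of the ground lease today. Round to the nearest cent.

$2530927.78

D₁ = D₀ × (1 + g) = $43,100.00 × 1.057 = $45,556.7000
Growing perpetuity: P = D₁ / (r − g) = $45,556.7000 / (0.075 − 0.057) = $2,530,927.78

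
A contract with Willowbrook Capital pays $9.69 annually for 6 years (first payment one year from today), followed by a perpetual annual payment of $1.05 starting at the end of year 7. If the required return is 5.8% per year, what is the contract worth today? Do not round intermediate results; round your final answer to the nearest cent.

$60.86

PV of 6-year annuity: $9.69 × [1 − (1+0.058)^−6] / 0.058 = 47.94976
Perpetuity value at year 6: $1.05 / 0.058 = 18.10345
PV of perpetuity: 18.10345 / (1+0.058)^6 = 12.90765
Total PV = 47.94976 + 12.90765 = 60.85742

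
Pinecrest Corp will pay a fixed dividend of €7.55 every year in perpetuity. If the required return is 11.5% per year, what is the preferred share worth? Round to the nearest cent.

Level perpetuity: PV = C / r = €7.55 / 0.115 = €65.65

€65.65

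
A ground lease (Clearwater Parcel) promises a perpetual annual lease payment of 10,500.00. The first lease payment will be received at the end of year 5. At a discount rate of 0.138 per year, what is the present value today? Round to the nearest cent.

45367.12

Value at end of year 4: C / r = 10,500.00 / 0.138 = 76,086.9565
Discount to today: PV = 76,086.9565 / (1 + 0.138)^4 = 76,086.9565 / 1.677139 = 45,367.12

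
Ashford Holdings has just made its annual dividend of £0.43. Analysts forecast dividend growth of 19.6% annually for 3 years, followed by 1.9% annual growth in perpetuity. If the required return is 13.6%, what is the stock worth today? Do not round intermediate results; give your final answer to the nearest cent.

£5.80

D_1 = 0.51428
D_2 = 0.61508
D_3 = 0.73563
Terminal value at year 3: TV = D_3×(1+g_2)/(r−g_2) = 0.74961/0.117 = 6.40693
P_0 = D_1/(1+r)^1 + D_2/(1+r)^2 + D_3/(1+r)^3 + TV/(1+r)^3
    = 0.45271 + 0.47662 + 0.50180 + 4.37034 = 5.80147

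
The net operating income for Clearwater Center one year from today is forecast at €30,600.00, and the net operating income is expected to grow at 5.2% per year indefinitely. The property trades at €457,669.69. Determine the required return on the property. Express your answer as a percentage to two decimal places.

P = D₁/(r − g) ⇒ r = D₁/P + g = €30,600.0000/€457,669.69 + 0.052 = 0.066860 + 0.052 = 0.118860

11.89%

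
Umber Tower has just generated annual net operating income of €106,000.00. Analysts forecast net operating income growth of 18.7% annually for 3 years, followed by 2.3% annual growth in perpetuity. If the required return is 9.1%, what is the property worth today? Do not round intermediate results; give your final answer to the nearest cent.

€2431082.25

D_1 = 125822.00000
D_2 = 149350.71400
D_3 = 177279.29752
Terminal value at year 3: TV = D_3×(1+g_2)/(r−g_2) = 181356.72136/0.068 = 2667010.60825
P_0 = D_1/(1+r)^1 + D_2/(1+r)^2 + D_3/(1+r)^3 + TV/(1+r)^3
    = 115327.22273 + 125475.17267 + 136516.06779 + 2053763.78454 = 2431082.24773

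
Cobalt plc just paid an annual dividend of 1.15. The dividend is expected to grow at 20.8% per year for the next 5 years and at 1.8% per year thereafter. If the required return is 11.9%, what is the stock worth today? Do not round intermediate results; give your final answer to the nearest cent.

D_1 = 1.38920
D_2 = 1.67815
D_3 = 2.02721
D_4 = 2.44887
D_5 = 2.95823
Terminal value at year 5: TV = D_5×(1+g_2)/(r−g_2) = 3.01148/0.101 = 29.81665
P_0 = D_1/(1+r)^1 + D_2/(1+r)^2 + D_3/(1+r)^3 + D_4/(1+r)^4 + D_5/(1+r)^5 + TV/(1+r)^5
    = 1.24147 + 1.34021 + 1.44680 + 1.56187 + 1.68610 + 16.99450 = 24.27094

24.27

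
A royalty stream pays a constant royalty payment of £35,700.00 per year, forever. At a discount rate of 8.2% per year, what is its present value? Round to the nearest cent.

Level perpetuity: PV = C / r = £35,700.00 / 0.082 = £435,365.85

£435365.85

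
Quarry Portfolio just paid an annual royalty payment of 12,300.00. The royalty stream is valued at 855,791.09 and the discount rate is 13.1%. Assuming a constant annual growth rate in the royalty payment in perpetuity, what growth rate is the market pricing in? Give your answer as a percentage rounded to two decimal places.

11.50%

P = D₀(1+g)/(r−g) ⇒ P(r−g) = D₀(1+g) ⇒ g(P+D₀) = P·r − D₀
g = (P·r − D₀)/(P + D₀) = (855,791.09×0.131 − 12,300.00) / (855,791.09 + 12,300.00) = 0.114975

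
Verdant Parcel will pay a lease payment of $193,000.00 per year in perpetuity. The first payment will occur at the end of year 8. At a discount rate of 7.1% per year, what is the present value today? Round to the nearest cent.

$1681793.48

Value at end of year 7: C / r = $193,000.00 / 0.071 = $2,718,309.8592
Discount to today: PV = $2,718,309.8592 / (1 + 0.071)^7 = $2,718,309.8592 / 1.616316 = $1,681,793.48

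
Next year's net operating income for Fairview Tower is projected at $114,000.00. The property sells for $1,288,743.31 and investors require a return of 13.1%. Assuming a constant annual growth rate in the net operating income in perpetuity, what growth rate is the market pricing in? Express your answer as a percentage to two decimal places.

P = D₁/(r−g) ⇒ g = r − D₁/P = 0.131 − $114,000.00/$1,288,743.31 = 0.042542

4.25%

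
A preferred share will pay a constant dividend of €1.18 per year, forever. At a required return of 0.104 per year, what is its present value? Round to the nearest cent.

€11.35

Level perpetuity: PV = C / r = €1.18 / 0.104 = €11.35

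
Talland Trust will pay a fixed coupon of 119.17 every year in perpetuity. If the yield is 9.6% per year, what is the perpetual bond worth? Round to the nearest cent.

Level perpetuity: PV = C / r = 119.17 / 0.096 = 1,241.35

1241.35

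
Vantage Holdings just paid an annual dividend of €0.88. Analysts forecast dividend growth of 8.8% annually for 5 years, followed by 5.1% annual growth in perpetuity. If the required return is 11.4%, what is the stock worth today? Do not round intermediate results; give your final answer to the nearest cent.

D_1 = 0.95744
D_2 = 1.04169
D_3 = 1.13336
D_4 = 1.23310
D_5 = 1.34161
Terminal value at year 5: TV = D_5×(1+g_2)/(r−g_2) = 1.41003/0.063 = 22.38151
P_0 = D_1/(1+r)^1 + D_2/(1+r)^2 + D_3/(1+r)^3 + D_4/(1+r)^4 + D_5/(1+r)^5 + TV/(1+r)^5
    = 0.85946 + 0.83940 + 0.81981 + 0.80068 + 0.78199 + 13.04558 = 17.14692

€17.15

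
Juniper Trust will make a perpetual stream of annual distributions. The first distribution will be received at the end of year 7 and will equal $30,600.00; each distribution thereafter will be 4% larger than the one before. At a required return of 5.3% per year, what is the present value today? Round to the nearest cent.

$1726664.05

Value at end of year 6: C₁ / (r − g) = $30,600.00 / (0.053 − 0.04) = $2,353,846.1538
Discount to today: PV = $2,353,846.1538 / (1 + 0.053)^6 = $2,353,846.1538 / 1.363233 = $1,726,664.05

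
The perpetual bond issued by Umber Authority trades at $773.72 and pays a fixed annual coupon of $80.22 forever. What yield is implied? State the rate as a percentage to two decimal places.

P = C/r ⇒ r = C/P = $80.22/$773.72 = 0.103681

10.37%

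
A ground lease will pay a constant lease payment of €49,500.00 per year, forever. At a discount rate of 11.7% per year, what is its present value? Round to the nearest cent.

€423076.92

Level perpetuity: PV = C / r = €49,500.00 / 0.117 = €423,076.92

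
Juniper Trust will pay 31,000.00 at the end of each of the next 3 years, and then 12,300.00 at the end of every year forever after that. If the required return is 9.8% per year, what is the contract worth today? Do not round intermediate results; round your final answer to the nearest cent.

PV of 3-year annuity: 31,000.00 × [1 − (1+0.098)^−3] / 0.098 = 77364.66633
Perpetuity value at year 3: 12,300.00 / 0.098 = 125510.20408
PV of perpetuity: 125510.20408 / (1+0.098)^3 = 94813.90099
Total PV = 77364.66633 + 94813.90099 = 172178.56732

172178.57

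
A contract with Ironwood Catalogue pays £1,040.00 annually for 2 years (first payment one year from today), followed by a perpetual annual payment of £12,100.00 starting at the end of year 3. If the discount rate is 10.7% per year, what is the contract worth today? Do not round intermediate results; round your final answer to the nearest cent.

PV of 2-year annuity: £1,040.00 × [1 − (1+0.107)^−2] / 0.107 = 1788.14459
Perpetuity value at year 2: £12,100.00 / 0.107 = 113084.11215
PV of perpetuity: 113084.11215 / (1+0.107)^2 = 92279.73759
Total PV = 1788.14459 + 92279.73759 = 94067.88218

£94067.88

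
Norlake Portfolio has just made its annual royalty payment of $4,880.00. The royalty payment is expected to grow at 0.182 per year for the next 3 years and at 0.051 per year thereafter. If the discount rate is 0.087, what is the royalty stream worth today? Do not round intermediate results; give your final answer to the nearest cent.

D_1 = 5768.16000
D_2 = 6817.96512
D_3 = 8058.83477
Terminal value at year 3: TV = D_3×(1+g_2)/(r−g_2) = 8469.83535/0.036 = 235273.20403
P_0 = D_1/(1+r)^1 + D_2/(1+r)^2 + D_3/(1+r)^3 + TV/(1+r)^3
    = 5306.49494 + 5770.26405 + 6274.56495 + 183182.43793 = 200533.76187

$200533.76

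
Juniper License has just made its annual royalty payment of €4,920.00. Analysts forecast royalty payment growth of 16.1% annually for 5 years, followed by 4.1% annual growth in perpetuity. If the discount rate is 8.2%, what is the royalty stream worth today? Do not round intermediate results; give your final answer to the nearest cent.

€208229.94

D_1 = 5712.12000
D_2 = 6631.77132
D_3 = 7699.48650
D_4 = 8939.10383
D_5 = 10378.29955
Terminal value at year 5: TV = D_5×(1+g_2)/(r−g_2) = 10803.80983/0.041 = 263507.55676
P_0 = D_1/(1+r)^1 + D_2/(1+r)^2 + D_3/(1+r)^3 + D_4/(1+r)^4 + D_5/(1+r)^5 + TV/(1+r)^5
    = 5279.22366 + 5664.67529 + 6078.26989 + 6522.06224 + 6998.25717 + 177687.45637 = 208229.94461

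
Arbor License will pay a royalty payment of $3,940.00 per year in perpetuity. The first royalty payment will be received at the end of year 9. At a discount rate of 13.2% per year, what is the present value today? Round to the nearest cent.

$11070.08

Value at end of year 8: C / r = $3,940.00 / 0.132 = $29,848.4848
Discount to today: PV = $29,848.4848 / (1 + 0.132)^8 = $29,848.4848 / 2.696320 = $11,070.08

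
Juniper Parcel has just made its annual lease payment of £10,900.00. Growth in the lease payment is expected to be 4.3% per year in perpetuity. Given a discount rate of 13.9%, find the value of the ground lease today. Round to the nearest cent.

D₁ = D₀ × (1 + g) = £10,900.00 × 1.043 = £11,368.7000
Growing perpetuity: P = D₁ / (r − g) = £11,368.7000 / (0.139 − 0.043) = £118,423.96

£118423.96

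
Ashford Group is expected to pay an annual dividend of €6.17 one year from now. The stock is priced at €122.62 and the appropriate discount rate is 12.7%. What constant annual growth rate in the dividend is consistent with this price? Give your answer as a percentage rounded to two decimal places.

P = D₁/(r−g) ⇒ g = r − D₁/P = 0.127 − €6.17/€122.62 = 0.076682

7.67%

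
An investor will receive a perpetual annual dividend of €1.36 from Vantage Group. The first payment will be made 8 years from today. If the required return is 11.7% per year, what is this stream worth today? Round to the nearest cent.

€5.36

Value at end of year 7: C / r = €1.36 / 0.117 = €11.6239
Discount to today: PV = €11.6239 / (1 + 0.117)^7 = €11.6239 / 2.169563 = €5.36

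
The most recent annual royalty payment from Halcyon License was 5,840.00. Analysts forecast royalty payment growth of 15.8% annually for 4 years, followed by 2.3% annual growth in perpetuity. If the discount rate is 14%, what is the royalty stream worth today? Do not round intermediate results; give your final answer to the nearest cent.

78661.54

D_1 = 6762.72000
D_2 = 7831.22976
D_3 = 9068.56406
D_4 = 10501.39718
Terminal value at year 4: TV = D_4×(1+g_2)/(r−g_2) = 10742.92932/0.117 = 91819.90871
P_0 = D_1/(1+r)^1 + D_2/(1+r)^2 + D_3/(1+r)^3 + D_4/(1+r)^4 + TV/(1+r)^4
    = 5932.21053 + 6025.87701 + 6121.02243 + 6217.67016 + 54364.75702 = 78661.53714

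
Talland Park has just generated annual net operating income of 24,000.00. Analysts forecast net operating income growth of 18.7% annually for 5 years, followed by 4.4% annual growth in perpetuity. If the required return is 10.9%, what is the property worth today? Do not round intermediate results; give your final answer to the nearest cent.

D_1 = 28488.00000
D_2 = 33815.25600
D_3 = 40138.70887
D_4 = 47644.64743
D_5 = 56554.19650
Terminal value at year 5: TV = D_5×(1+g_2)/(r−g_2) = 59042.58115/0.065 = 908347.40226
P_0 = D_1/(1+r)^1 + D_2/(1+r)^2 + D_3/(1+r)^3 + D_4/(1+r)^4 + D_5/(1+r)^5 + TV/(1+r)^5
    = 25688.00721 + 27494.73811 + 29428.54295 + 31498.35932 + 33713.75339 + 541494.74680 = 689318.14779

689318.15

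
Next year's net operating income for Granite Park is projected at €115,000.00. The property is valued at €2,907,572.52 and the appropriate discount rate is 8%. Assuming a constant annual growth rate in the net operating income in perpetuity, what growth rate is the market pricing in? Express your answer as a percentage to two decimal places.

4.04%

P = D₁/(r−g) ⇒ g = r − D₁/P = 0.08 − €115,000.00/€2,907,572.52 = 0.040448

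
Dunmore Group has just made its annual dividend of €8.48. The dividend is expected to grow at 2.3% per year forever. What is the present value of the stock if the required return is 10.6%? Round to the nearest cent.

D₁ = D₀ × (1 + g) = €8.48 × 1.023 = €8.6750
Growing perpetuity: P = D₁ / (r − g) = €8.6750 / (0.106 − 0.023) = €104.52

€104.52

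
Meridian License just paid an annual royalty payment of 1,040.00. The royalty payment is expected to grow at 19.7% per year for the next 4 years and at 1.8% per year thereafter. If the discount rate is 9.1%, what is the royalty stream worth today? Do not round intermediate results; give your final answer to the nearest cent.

D_1 = 1244.88000
D_2 = 1490.12136
D_3 = 1783.67527
D_4 = 2135.05930
Terminal value at year 4: TV = D_4×(1+g_2)/(r−g_2) = 2173.49036/0.073 = 29773.84059
P_0 = D_1/(1+r)^1 + D_2/(1+r)^2 + D_3/(1+r)^3 + D_4/(1+r)^4 + TV/(1+r)^4
    = 1141.04491 + 1251.90721 + 1373.54072 + 1506.99197 + 21015.31270 = 26288.79750

26288.80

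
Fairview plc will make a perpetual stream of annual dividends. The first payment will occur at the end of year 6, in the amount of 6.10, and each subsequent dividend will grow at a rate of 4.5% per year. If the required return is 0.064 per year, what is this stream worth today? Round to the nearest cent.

Value at end of year 5: C₁ / (r − g) = 6.10 / (0.064 − 0.045) = 321.0526
Discount to today: PV = 321.0526 / (1 + 0.064)^5 = 321.0526 / 1.363666 = 235.43

235.43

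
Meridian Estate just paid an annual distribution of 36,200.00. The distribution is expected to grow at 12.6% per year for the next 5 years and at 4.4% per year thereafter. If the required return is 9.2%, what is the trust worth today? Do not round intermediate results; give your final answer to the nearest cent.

1116421.96

D_1 = 40761.20000
D_2 = 45897.11120
D_3 = 51680.14721
D_4 = 58191.84576
D_5 = 65524.01833
Terminal value at year 5: TV = D_5×(1+g_2)/(r−g_2) = 68407.07513/0.048 = 1425147.39858
P_0 = D_1/(1+r)^1 + D_2/(1+r)^2 + D_3/(1+r)^3 + D_4/(1+r)^4 + D_5/(1+r)^5 + TV/(1+r)^5
    = 37327.10623 + 38489.30551 + 39687.69048 + 40923.38780 + 42197.55921 + 917796.91287 = 1116421.96209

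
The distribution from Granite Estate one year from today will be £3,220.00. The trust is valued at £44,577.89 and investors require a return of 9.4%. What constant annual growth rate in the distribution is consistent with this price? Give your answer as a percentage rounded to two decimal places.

2.18%

P = D₁/(r−g) ⇒ g = r − D₁/P = 0.094 − £3,220.00/£44,577.89 = 0.021767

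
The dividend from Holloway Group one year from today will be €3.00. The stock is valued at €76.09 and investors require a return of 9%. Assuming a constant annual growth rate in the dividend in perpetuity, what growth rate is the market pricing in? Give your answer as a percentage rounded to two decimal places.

P = D₁/(r−g) ⇒ g = r − D₁/P = 0.09 − €3.00/€76.09 = 0.050573

5.06%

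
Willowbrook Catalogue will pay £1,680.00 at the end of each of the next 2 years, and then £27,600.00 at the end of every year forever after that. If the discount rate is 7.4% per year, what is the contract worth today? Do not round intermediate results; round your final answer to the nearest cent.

PV of 2-year annuity: £1,680.00 × [1 − (1+0.074)^−2] / 0.074 = 3020.71304
Perpetuity value at year 2: £27,600.00 / 0.074 = 372972.97297
PV of perpetuity: 372972.97297 / (1+0.074)^2 = 323346.97295
Total PV = 3020.71304 + 323346.97295 = 326367.68600

£326367.69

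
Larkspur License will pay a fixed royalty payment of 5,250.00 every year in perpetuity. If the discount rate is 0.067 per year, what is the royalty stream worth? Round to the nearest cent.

78358.21

Level perpetuity: PV = C / r = 5,250.00 / 0.067 = 78,358.21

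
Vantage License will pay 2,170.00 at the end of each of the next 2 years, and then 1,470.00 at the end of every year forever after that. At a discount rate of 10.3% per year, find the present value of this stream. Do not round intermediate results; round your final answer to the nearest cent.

15481.85

PV of 2-year annuity: 2,170.00 × [1 − (1+0.103)^−2] / 0.103 = 3751.00792
Perpetuity value at year 2: 1,470.00 / 0.103 = 14271.84466
PV of perpetuity: 14271.84466 / (1+0.103)^2 = 11730.83929
Total PV = 3751.00792 + 11730.83929 = 15481.84722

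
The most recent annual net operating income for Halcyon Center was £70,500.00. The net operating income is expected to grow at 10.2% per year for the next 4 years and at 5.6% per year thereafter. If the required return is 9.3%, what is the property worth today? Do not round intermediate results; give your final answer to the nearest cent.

D_1 = 77691.00000
D_2 = 85615.48200
D_3 = 94348.26116
D_4 = 103971.78380
Terminal value at year 4: TV = D_4×(1+g_2)/(r−g_2) = 109794.20370/0.037 = 2967410.91069
P_0 = D_1/(1+r)^1 + D_2/(1+r)^2 + D_3/(1+r)^3 + D_4/(1+r)^4 + TV/(1+r)^4
    = 71080.51235 + 71665.80477 + 72255.91661 + 72850.88756 + 2079203.70983 = 2367056.83112

£2367056.83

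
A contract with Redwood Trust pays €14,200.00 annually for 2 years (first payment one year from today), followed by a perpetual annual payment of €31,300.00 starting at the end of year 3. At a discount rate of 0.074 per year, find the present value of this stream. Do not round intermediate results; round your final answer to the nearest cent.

PV of 2-year annuity: €14,200.00 × [1 − (1+0.074)^−2] / 0.074 = 25532.21740
Perpetuity value at year 2: €31,300.00 / 0.074 = 422972.97297
PV of perpetuity: 422972.97297 / (1+0.074)^2 = 366694.21208
Total PV = 25532.21740 + 366694.21208 = 392226.42948

€392226.43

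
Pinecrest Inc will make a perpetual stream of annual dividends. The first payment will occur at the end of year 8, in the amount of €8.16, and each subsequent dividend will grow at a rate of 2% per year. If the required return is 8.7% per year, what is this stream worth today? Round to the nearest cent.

€67.92

Value at end of year 7: C₁ / (r − g) = €8.16 / (0.087 − 0.02) = €121.7910
Discount to today: PV = €121.7910 / (1 + 0.087)^7 = €121.7910 / 1.793109 = €67.92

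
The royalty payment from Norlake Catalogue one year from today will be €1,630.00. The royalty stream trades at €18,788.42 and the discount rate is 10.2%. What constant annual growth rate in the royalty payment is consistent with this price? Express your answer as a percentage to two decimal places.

P = D₁/(r−g) ⇒ g = r − D₁/P = 0.102 − €1,630.00/€18,788.42 = 0.015244

1.52%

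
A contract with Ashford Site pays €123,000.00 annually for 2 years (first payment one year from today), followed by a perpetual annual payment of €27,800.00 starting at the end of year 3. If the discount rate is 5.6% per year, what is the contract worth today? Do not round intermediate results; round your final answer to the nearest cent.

€671950.84

PV of 2-year annuity: €123,000.00 × [1 − (1+0.056)^−2] / 0.056 = 226777.72039
Perpetuity value at year 2: €27,800.00 / 0.056 = 496428.57143
PV of perpetuity: 496428.57143 / (1+0.056)^2 = 445173.11918
Total PV = 226777.72039 + 445173.11918 = 671950.83956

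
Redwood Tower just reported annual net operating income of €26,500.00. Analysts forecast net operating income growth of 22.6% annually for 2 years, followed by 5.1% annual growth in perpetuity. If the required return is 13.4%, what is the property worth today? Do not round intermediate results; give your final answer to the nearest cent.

D_1 = 32489.00000
D_2 = 39831.51400
Terminal value at year 2: TV = D_2×(1+g_2)/(r−g_2) = 41862.92121/0.083 = 504372.54475
P_0 = D_1/(1+r)^1 + D_2/(1+r)^2 + TV/(1+r)^2
    = 28649.91182 + 30974.24329 + 392216.02041 = 451840.17552

€451840.18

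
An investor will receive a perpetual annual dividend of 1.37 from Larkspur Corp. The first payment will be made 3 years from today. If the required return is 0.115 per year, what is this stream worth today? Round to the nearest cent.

Value at end of year 2: C / r = 1.37 / 0.115 = 11.9130
Discount to today: PV = 11.9130 / (1 + 0.115)^2 = 11.9130 / 1.243225 = 9.58

9.58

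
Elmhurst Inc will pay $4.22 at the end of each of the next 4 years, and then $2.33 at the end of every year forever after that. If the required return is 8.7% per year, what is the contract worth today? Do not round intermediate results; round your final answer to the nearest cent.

$32.95

PV of 4-year annuity: $4.22 × [1 − (1+0.087)^−4] / 0.087 = 13.76213
Perpetuity value at year 4: $2.33 / 0.087 = 26.78161
PV of perpetuity: 26.78161 / (1+0.087)^4 = 19.18309
Total PV = 13.76213 + 19.18309 = 32.94522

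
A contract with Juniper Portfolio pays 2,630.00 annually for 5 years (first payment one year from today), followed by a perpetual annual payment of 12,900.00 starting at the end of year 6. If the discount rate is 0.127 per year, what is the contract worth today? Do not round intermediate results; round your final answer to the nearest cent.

65186.86

PV of 5-year annuity: 2,630.00 × [1 − (1+0.127)^−5] / 0.127 = 9318.43264
Perpetuity value at year 5: 12,900.00 / 0.127 = 101574.80315
PV of perpetuity: 101574.80315 / (1+0.127)^5 = 55868.42254
Total PV = 9318.43264 + 55868.42254 = 65186.85518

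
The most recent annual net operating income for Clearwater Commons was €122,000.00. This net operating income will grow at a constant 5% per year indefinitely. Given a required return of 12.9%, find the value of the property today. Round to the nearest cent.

D₁ = D₀ × (1 + g) = €122,000.00 × 1.05 = €128,100.0000
Growing perpetuity: P = D₁ / (r − g) = €128,100.0000 / (0.129 − 0.05) = €1,621,518.99

€1621518.99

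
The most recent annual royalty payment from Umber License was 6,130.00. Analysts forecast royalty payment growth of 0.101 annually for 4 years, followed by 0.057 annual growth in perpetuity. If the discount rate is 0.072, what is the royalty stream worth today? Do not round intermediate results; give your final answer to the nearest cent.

506857.60

D_1 = 6749.13000
D_2 = 7430.79213
D_3 = 8181.30214
D_4 = 9007.61365
Terminal value at year 4: TV = D_4×(1+g_2)/(r−g_2) = 9521.04763/0.015 = 634736.50859
P_0 = D_1/(1+r)^1 + D_2/(1+r)^2 + D_3/(1+r)^3 + D_4/(1+r)^4 + TV/(1+r)^4
    = 6295.83022 + 6466.14653 + 6641.07027 + 6820.72609 + 480633.83148 = 506857.60458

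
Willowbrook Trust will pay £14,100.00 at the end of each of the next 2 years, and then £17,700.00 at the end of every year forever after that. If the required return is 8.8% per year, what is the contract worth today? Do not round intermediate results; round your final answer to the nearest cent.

PV of 2-year annuity: £14,100.00 × [1 − (1+0.088)^−2] / 0.088 = 24870.91804
Perpetuity value at year 2: £17,700.00 / 0.088 = 201136.36364
PV of perpetuity: 201136.36364 / (1+0.088)^2 = 169915.42397
Total PV = 24870.91804 + 169915.42397 = 194786.34201

£194786.34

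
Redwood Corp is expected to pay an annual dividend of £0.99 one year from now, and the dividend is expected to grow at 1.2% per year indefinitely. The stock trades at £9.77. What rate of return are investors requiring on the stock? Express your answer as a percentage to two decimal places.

11.33%

P = D₁/(r − g) ⇒ r = D₁/P + g = £0.9900/£9.77 + 0.012 = 0.101331 + 0.012 = 0.113331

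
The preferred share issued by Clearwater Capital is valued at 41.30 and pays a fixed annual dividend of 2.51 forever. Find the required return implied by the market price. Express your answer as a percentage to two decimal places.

P = C/r ⇒ r = C/P = 2.51/41.30 = 0.060775

6.08%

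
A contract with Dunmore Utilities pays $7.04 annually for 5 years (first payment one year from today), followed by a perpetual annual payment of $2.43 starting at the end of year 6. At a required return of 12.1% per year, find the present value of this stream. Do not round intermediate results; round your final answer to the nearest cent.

$36.66

PV of 5-year annuity: $7.04 × [1 − (1+0.121)^−5] / 0.121 = 25.31488
Perpetuity value at year 5: $2.43 / 0.121 = 20.08264
PV of perpetuity: 20.08264 / (1+0.121)^5 = 11.34470
Total PV = 25.31488 + 11.34470 = 36.65958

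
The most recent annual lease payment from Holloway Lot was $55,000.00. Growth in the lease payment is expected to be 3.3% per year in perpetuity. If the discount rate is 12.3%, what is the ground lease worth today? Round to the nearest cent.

$631277.78

D₁ = D₀ × (1 + g) = $55,000.00 × 1.033 = $56,815.0000
Growing perpetuity: P = D₁ / (r − g) = $56,815.0000 / (0.123 − 0.033) = $631,277.78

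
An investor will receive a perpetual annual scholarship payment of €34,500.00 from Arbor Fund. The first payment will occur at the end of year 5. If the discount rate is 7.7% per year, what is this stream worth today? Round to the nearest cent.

Value at end of year 4: C / r = €34,500.00 / 0.077 = €448,051.9481
Discount to today: PV = €448,051.9481 / (1 + 0.077)^4 = €448,051.9481 / 1.345435 = €333,016.35

€333016.35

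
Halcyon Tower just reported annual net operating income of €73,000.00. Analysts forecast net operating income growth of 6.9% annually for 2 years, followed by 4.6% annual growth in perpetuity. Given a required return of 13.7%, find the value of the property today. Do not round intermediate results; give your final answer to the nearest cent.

D_1 = 78037.00000
D_2 = 83421.55300
Terminal value at year 2: TV = D_2×(1+g_2)/(r−g_2) = 87258.94444/0.091 = 958889.49932
P_0 = D_1/(1+r)^1 + D_2/(1+r)^2 + TV/(1+r)^2
    = 68634.12489 + 64529.35753 + 741733.05464 = 874896.53706

€874896.54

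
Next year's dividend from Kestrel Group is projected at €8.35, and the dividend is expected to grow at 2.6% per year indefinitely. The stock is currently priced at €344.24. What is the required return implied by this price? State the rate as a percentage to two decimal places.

5.03%

P = D₁/(r − g) ⇒ r = D₁/P + g = €8.3500/€344.24 + 0.026 = 0.024256 + 0.026 = 0.050256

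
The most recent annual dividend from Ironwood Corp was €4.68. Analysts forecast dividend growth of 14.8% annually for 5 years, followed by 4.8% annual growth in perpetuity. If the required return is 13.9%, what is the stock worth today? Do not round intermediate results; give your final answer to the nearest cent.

D_1 = 5.37264
D_2 = 6.16779
D_3 = 7.08062
D_4 = 8.12856
D_5 = 9.33158
Terminal value at year 5: TV = D_5×(1+g_2)/(r−g_2) = 9.77950/0.091 = 107.46701
P_0 = D_1/(1+r)^1 + D_2/(1+r)^2 + D_3/(1+r)^3 + D_4/(1+r)^4 + D_5/(1+r)^5 + TV/(1+r)^5
    = 4.71698 + 4.75425 + 4.79182 + 4.82968 + 4.86784 + 56.06045 = 80.02102

€80.02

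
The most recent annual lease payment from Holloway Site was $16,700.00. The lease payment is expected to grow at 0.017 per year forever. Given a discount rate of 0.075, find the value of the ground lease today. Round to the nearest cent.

D₁ = D₀ × (1 + g) = $16,700.00 × 1.017 = $16,983.9000
Growing perpetuity: P = D₁ / (r − g) = $16,983.9000 / (0.075 − 0.017) = $292,825.86

$292825.86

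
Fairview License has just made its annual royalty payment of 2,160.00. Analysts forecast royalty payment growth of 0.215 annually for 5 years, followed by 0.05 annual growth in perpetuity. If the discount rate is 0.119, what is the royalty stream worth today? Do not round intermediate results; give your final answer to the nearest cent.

63523.69

D_1 = 2624.40000
D_2 = 3188.64600
D_3 = 3874.20489
D_4 = 4707.15894
D_5 = 5719.19811
Terminal value at year 5: TV = D_5×(1+g_2)/(r−g_2) = 6005.15802/0.069 = 87031.27564
P_0 = D_1/(1+r)^1 + D_2/(1+r)^2 + D_3/(1+r)^3 + D_4/(1+r)^4 + D_5/(1+r)^5 + TV/(1+r)^5
    = 2345.30831 + 2546.51439 + 2764.98211 + 3002.19237 + 3259.75311 + 49604.93861 = 63523.68890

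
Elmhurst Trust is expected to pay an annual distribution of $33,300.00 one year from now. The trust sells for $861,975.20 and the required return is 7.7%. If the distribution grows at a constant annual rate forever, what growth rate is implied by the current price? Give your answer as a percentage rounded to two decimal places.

P = D₁/(r−g) ⇒ g = r − D₁/P = 0.077 − $33,300.00/$861,975.20 = 0.038368

3.84%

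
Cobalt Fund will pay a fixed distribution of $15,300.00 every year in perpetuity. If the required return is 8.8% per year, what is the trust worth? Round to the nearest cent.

Level perpetuity: PV = C / r = $15,300.00 / 0.088 = $173,863.64

$173863.64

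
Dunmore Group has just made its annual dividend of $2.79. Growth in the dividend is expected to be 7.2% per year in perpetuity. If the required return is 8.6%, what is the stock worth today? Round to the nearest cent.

$213.63

D₁ = D₀ × (1 + g) = $2.79 × 1.072 = $2.9909
Growing perpetuity: P = D₁ / (r − g) = $2.9909 / (0.086 − 0.072) = $213.63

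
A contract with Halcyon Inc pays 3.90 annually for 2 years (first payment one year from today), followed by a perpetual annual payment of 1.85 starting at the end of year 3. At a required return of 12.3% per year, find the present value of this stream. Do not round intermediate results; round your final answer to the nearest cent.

PV of 2-year annuity: 3.90 × [1 − (1+0.123)^−2] / 0.123 = 6.56531
Perpetuity value at year 2: 1.85 / 0.123 = 15.04065
PV of perpetuity: 15.04065 / (1+0.123)^2 = 11.92634
Total PV = 6.56531 + 11.92634 = 18.49165

18.49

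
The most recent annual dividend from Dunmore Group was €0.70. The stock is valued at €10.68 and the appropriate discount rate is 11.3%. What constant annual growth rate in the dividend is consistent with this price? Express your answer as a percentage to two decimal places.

4.45%

P = D₀(1+g)/(r−g) ⇒ P(r−g) = D₀(1+g) ⇒ g(P+D₀) = P·r − D₀
g = (P·r − D₀)/(P + D₀) = (€10.68×0.113 − €0.70) / (€10.68 + €0.70) = 0.044538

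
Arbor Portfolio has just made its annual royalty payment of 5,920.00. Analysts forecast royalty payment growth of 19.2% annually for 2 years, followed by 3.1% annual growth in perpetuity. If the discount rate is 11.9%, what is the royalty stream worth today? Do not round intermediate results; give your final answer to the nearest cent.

91726.57

D_1 = 7056.64000
D_2 = 8411.51488
Terminal value at year 2: TV = D_2×(1+g_2)/(r−g_2) = 8672.27184/0.088 = 98548.54365
P_0 = D_1/(1+r)^1 + D_2/(1+r)^2 + TV/(1+r)^2
    = 6306.20197 + 6717.59852 + 78702.77357 = 91726.57405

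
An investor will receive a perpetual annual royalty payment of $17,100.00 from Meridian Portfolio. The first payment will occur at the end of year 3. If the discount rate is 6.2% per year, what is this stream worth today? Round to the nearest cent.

Value at end of year 2: C / r = $17,100.00 / 0.062 = $275,806.4516
Discount to today: PV = $275,806.4516 / (1 + 0.062)^2 = $275,806.4516 / 1.127844 = $244,543.09

$244543.09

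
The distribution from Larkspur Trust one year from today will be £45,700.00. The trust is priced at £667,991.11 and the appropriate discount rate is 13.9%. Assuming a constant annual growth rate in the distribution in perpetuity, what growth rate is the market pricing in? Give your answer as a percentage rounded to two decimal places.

P = D₁/(r−g) ⇒ g = r − D₁/P = 0.139 − £45,700.00/£667,991.11 = 0.070586

7.06%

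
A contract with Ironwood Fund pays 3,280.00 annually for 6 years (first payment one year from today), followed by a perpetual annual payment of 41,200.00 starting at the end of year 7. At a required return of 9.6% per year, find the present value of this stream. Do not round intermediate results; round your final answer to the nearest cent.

262061.13

PV of 6-year annuity: 3,280.00 × [1 − (1+0.096)^−6] / 0.096 = 14454.27653
Perpetuity value at year 6: 41,200.00 / 0.096 = 429166.66667
PV of perpetuity: 429166.66667 / (1+0.096)^6 = 247606.85166
Total PV = 14454.27653 + 247606.85166 = 262061.12819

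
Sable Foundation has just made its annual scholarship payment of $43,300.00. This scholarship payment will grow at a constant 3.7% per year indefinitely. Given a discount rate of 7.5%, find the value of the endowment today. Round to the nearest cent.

$1181634.21

D₁ = D₀ × (1 + g) = $43,300.00 × 1.037 = $44,902.1000
Growing perpetuity: P = D₁ / (r − g) = $44,902.1000 / (0.075 − 0.037) = $1,181,634.21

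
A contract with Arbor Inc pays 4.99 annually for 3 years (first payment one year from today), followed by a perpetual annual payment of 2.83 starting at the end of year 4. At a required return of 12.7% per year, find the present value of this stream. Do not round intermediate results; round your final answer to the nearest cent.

PV of 3-year annuity: 4.99 × [1 − (1+0.127)^−3] / 0.127 = 11.84243
Perpetuity value at year 3: 2.83 / 0.127 = 22.28346
PV of perpetuity: 22.28346 / (1+0.127)^3 = 15.56722
Total PV = 11.84243 + 15.56722 = 27.40965

27.41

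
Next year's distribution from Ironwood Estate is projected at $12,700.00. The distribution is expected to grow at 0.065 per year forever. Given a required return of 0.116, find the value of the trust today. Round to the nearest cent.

$249019.61

Growing perpetuity: P = D₁ / (r − g) = $12,700.0000 / (0.116 − 0.065) = $249,019.61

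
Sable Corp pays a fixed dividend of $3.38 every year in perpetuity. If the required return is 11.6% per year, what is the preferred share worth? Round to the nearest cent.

Level perpetuity: PV = C / r = $3.38 / 0.116 = $29.14

$29.14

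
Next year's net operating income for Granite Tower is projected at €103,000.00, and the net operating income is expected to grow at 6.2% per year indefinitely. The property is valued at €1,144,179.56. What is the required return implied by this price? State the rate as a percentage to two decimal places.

P = D₁/(r − g) ⇒ r = D₁/P + g = €103,000.0000/€1,144,179.56 + 0.062 = 0.090021 + 0.062 = 0.152021

15.20%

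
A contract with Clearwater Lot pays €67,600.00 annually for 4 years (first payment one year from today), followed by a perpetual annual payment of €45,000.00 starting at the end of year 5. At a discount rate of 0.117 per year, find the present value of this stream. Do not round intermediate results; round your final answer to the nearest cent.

€453695.46

PV of 4-year annuity: €67,600.00 × [1 − (1+0.117)^−4] / 0.117 = 206628.90855
Perpetuity value at year 4: €45,000.00 / 0.117 = 384615.38462
PV of perpetuity: 384615.38462 / (1+0.117)^4 = 247066.55496
Total PV = 206628.90855 + 247066.55496 = 453695.46351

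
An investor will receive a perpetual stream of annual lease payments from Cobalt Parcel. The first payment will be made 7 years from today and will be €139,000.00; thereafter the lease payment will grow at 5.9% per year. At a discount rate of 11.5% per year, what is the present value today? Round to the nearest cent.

Value at end of year 6: C₁ / (r − g) = €139,000.00 / (0.115 − 0.059) = €2,482,142.8571
Discount to today: PV = €2,482,142.8571 / (1 + 0.115)^6 = €2,482,142.8571 / 1.921539 = €1,291,747.32

€1291747.32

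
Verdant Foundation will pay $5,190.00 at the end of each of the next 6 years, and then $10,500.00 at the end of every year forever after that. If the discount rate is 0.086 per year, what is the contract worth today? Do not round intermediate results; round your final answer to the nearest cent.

PV of 6-year annuity: $5,190.00 × [1 − (1+0.086)^−6] / 0.086 = 23562.21137
Perpetuity value at year 6: $10,500.00 / 0.086 = 122093.02326
PV of perpetuity: 122093.02326 / (1+0.086)^6 = 74423.80950
Total PV = 23562.21137 + 74423.80950 = 97986.02087

$97986.02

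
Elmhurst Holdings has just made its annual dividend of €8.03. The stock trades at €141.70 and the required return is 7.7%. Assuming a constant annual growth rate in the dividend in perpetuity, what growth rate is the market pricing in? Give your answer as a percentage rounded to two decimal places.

1.92%

P = D₀(1+g)/(r−g) ⇒ P(r−g) = D₀(1+g) ⇒ g(P+D₀) = P·r − D₀
g = (P·r − D₀)/(P + D₀) = (€141.70×0.077 − €8.03) / (€141.70 + €8.03) = 0.019241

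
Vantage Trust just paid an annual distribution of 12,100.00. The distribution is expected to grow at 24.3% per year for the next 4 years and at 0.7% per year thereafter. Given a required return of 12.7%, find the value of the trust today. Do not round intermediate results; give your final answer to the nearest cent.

212456.29

D_1 = 15040.30000
D_2 = 18695.09290
D_3 = 23238.00047
D_4 = 28884.83459
Terminal value at year 4: TV = D_4×(1+g_2)/(r−g_2) = 29087.02843/0.12 = 242391.90360
P_0 = D_1/(1+r)^1 + D_2/(1+r)^2 + D_3/(1+r)^3 + D_4/(1+r)^4 + TV/(1+r)^4
    = 13345.43035 + 14719.05051 + 16234.05482 + 17904.99569 + 150252.75546 = 212456.28682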